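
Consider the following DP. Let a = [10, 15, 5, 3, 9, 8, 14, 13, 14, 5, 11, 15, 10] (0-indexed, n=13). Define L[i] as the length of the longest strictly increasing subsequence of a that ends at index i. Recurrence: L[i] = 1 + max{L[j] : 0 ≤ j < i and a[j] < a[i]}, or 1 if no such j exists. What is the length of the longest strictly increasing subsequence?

5

   i    0    1    2    3    4    5    6    7    8    9   10   11   12
a[i]   10   15    5    3    9    8   14   13   14    5   11   15   10
L[i]    1    2    1    1    2    2    3    3    4    2    3    5    3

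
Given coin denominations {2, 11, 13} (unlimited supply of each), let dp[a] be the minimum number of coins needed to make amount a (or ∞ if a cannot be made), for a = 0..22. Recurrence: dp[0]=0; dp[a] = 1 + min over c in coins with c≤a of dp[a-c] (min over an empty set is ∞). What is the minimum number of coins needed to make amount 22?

 a  0  1  2  3  4  5  6  7  8  9 10 11 12 13 14 15 16 17 18 19 20 21 22
dp  0  -  1  -  2  -  3  -  4  -  5  1  6  1  7  2  8  3  9  4 10  5  2
(- denotes ∞ / unreachable)

2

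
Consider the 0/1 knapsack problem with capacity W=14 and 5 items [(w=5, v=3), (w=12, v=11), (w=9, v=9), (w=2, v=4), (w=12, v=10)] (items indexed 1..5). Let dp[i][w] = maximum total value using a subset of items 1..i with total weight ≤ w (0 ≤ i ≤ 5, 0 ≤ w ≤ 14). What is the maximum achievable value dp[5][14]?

15

i\w   0   1   2   3   4   5   6   7   8   9  10  11  12  13  14
  0   0   0   0   0   0   0   0   0   0   0   0   0   0   0   0
  1   0   0   0   0   0   3   3   3   3   3   3   3   3   3   3
  2   0   0   0   0   0   3   3   3   3   3   3   3  11  11  11
  3   0   0   0   0   0   3   3   3   3   9   9   9  11  11  12
  4   0   0   4   4   4   4   4   7   7   9   9  13  13  13  15
  5   0   0   4   4   4   4   4   7   7   9   9  13  13  13  15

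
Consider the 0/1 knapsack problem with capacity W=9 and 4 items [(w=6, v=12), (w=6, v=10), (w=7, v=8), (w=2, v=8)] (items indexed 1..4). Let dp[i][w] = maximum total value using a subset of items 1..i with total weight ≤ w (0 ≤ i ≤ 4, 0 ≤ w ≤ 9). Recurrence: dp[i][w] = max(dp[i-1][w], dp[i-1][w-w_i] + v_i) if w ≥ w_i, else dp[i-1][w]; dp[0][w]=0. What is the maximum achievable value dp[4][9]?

i\w   0   1   2   3   4   5   6   7   8   9
  0   0   0   0   0   0   0   0   0   0   0
  1   0   0   0   0   0   0  12  12  12  12
  2   0   0   0   0   0   0  12  12  12  12
  3   0   0   0   0   0   0  12  12  12  12
  4   0   0   8   8   8   8  12  12  20  20

20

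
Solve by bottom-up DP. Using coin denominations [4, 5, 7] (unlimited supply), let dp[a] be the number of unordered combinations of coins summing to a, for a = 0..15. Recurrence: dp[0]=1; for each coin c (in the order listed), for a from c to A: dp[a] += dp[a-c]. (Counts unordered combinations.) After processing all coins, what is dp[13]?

1

after  coin     0     1     2     3     4     5     6     7     8     9    10    11    12    13    14    15
          4     1     0     0     0     1     0     0     0     1     0     0     0     1     0     0     0
          5     1     0     0     0     1     1     0     0     1     1     1     0     1     1     1     1
          7     1     0     0     0     1     1     0     1     1     1     1     1     2     1     2     2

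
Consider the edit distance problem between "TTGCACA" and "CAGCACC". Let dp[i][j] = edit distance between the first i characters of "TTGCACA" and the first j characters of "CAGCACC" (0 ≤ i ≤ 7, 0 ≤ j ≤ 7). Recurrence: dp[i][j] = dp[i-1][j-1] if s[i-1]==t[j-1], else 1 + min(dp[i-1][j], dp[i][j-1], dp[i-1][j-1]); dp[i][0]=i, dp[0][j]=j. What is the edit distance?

3

   ''  C  A  G  C  A  C  C
''  0  1  2  3  4  5  6  7
 T  1  1  2  3  4  5  6  7
 T  2  2  2  3  4  5  6  7
 G  3  3  3  2  3  4  5  6
 C  4  3  4  3  2  3  4  5
 A  5  4  3  4  3  2  3  4
 C  6  5  4  4  4  3  2  3
 A  7  6  5  5  5  4  3  3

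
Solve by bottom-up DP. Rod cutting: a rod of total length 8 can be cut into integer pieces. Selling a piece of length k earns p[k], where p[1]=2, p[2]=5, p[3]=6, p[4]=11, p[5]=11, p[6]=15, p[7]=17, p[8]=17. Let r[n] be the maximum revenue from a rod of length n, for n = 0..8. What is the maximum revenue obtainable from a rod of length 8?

   n    0    1    2    3    4    5    6    7    8
r[n]    0    2    5    7   11   13   16   18   22

22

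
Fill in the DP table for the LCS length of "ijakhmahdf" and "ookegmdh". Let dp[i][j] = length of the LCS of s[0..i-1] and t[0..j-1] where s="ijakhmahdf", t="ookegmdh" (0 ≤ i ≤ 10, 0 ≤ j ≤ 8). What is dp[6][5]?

1

   ''  o  o  k  e  g  m  d  h
''  0  0  0  0  0  0  0  0  0
 i  0  0  0  0  0  0  0  0  0
 j  0  0  0  0  0  0  0  0  0
 a  0  0  0  0  0  0  0  0  0
 k  0  0  0  1  1  1  1  1  1
 h  0  0  0  1  1  1  1  1  2
 m  0  0  0  1  1  1  2  2  2
 a  0  0  0  1  1  1  2  2  2
 h  0  0  0  1  1  1  2  2  3
 d  0  0  0  1  1  1  2  3  3
 f  0  0  0  1  1  1  2  3  3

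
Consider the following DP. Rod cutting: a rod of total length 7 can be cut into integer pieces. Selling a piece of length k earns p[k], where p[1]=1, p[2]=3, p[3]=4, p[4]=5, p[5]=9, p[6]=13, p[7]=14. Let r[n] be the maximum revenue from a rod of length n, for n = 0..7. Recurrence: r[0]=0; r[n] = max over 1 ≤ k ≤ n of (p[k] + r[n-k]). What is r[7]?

   n    0    1    2    3    4    5    6    7
r[n]    0    1    3    4    6    9   13   14

14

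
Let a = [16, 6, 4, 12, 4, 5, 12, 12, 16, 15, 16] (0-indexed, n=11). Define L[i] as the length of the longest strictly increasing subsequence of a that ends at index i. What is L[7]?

   i    0    1    2    3    4    5    6    7    8    9   10
a[i]   16    6    4   12    4    5   12   12   16   15   16
L[i]    1    1    1    2    1    2    3    3    4    4    5

3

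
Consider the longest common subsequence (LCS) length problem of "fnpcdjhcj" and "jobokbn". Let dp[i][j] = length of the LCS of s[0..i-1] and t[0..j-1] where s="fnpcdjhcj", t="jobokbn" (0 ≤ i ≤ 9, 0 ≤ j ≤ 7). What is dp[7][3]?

   ''  j  o  b  o  k  b  n
''  0  0  0  0  0  0  0  0
 f  0  0  0  0  0  0  0  0
 n  0  0  0  0  0  0  0  1
 p  0  0  0  0  0  0  0  1
 c  0  0  0  0  0  0  0  1
 d  0  0  0  0  0  0  0  1
 j  0  1  1  1  1  1  1  1
 h  0  1  1  1  1  1  1  1
 c  0  1  1  1  1  1  1  1
 j  0  1  1  1  1  1  1  1

1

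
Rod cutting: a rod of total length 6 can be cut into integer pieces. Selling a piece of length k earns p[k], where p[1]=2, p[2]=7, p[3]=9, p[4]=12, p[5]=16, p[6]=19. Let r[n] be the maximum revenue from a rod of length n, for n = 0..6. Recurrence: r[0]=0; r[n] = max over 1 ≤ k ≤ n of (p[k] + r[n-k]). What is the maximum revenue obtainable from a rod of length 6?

21

   n    0    1    2    3    4    5    6
r[n]    0    2    7    9   14   16   21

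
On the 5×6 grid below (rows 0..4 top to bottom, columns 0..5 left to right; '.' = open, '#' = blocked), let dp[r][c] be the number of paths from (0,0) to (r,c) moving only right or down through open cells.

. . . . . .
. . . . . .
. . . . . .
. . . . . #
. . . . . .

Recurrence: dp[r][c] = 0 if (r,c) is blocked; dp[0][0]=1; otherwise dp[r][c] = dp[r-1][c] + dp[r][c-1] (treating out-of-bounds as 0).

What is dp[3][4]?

r\c   0   1   2   3   4   5
  0   1   1   1   1   1   1
  1   1   2   3   4   5   6
  2   1   3   6  10  15  21
  3   1   4  10  20  35   0
  4   1   5  15  35  70  70

35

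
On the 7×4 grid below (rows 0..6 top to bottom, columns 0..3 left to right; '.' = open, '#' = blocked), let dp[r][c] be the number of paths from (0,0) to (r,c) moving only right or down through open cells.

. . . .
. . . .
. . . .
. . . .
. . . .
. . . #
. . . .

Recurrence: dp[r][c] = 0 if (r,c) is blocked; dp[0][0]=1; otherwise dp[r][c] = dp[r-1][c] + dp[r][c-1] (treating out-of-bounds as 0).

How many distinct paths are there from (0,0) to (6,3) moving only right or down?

r\c   0   1   2   3
  0   1   1   1   1
  1   1   2   3   4
  2   1   3   6  10
  3   1   4  10  20
  4   1   5  15  35
  5   1   6  21   0
  6   1   7  28  28

28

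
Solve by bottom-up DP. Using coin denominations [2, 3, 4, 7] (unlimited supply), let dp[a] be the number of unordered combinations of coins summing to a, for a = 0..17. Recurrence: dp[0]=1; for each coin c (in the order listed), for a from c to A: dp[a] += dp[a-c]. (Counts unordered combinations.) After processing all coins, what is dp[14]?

11

after  coin     0     1     2     3     4     5     6     7     8     9    10    11    12    13    14    15    16    17
          2     1     0     1     0     1     0     1     0     1     0     1     0     1     0     1     0     1     0
          3     1     0     1     1     1     1     2     1     2     2     2     2     3     2     3     3     3     3
          4     1     0     1     1     2     1     3     2     4     3     5     4     7     5     8     7    10     8
          7     1     0     1     1     2     1     3     3     4     4     6     6     8     8    11    11    14    14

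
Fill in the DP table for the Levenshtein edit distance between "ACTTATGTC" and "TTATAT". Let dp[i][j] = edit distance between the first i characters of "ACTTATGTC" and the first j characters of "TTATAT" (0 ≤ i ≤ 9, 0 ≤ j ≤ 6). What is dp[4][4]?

   ''  T  T  A  T  A  T
''  0  1  2  3  4  5  6
 A  1  1  2  2  3  4  5
 C  2  2  2  3  3  4  5
 T  3  2  2  3  3  4  4
 T  4  3  2  3  3  4  4
 A  5  4  3  2  3  3  4
 T  6  5  4  3  2  3  3
 G  7  6  5  4  3  3  4
 T  8  7  6  5  4  4  3
 C  9  8  7  6  5  5  4

3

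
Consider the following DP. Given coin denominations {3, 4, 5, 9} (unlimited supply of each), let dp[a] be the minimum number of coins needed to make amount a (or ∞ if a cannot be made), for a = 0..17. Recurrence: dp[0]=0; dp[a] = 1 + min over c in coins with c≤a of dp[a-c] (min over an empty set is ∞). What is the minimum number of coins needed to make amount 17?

3

 a  0  1  2  3  4  5  6  7  8  9 10 11 12 13 14 15 16 17
dp  0  -  -  1  1  1  2  2  2  1  2  3  2  2  2  3  3  3
(- denotes ∞ / unreachable)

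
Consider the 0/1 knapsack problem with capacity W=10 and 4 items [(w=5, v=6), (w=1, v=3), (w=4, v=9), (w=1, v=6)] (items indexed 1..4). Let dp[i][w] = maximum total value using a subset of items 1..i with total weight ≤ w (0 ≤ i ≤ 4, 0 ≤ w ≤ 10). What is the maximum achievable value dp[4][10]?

i\w   0   1   2   3   4   5   6   7   8   9  10
  0   0   0   0   0   0   0   0   0   0   0   0
  1   0   0   0   0   0   6   6   6   6   6   6
  2   0   3   3   3   3   6   9   9   9   9   9
  3   0   3   3   3   9  12  12  12  12  15  18
  4   0   6   9   9   9  15  18  18  18  18  21

21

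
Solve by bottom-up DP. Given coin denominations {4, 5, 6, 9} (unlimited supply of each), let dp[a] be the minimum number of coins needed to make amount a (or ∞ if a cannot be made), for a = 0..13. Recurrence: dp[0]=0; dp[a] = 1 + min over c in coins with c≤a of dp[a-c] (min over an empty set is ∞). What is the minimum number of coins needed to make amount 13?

 a  0  1  2  3  4  5  6  7  8  9 10 11 12 13
dp  0  -  -  -  1  1  1  -  2  1  2  2  2  2
(- denotes ∞ / unreachable)

2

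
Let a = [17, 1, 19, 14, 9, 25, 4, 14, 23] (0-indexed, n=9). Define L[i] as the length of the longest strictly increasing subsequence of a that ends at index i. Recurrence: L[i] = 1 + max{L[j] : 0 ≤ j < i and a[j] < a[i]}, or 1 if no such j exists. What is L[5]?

3

   i    0    1    2    3    4    5    6    7    8
a[i]   17    1   19   14    9   25    4   14   23
L[i]    1    1    2    2    2    3    2    3    4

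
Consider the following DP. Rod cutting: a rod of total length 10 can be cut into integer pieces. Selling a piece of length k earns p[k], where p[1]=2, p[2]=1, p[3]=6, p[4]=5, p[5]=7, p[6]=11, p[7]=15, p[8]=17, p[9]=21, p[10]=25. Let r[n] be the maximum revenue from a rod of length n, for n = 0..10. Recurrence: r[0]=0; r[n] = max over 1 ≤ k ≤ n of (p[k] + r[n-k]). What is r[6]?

12

   n    0    1    2    3    4    5    6    7    8    9   10
r[n]    0    2    4    6    8   10   12   15   17   21   25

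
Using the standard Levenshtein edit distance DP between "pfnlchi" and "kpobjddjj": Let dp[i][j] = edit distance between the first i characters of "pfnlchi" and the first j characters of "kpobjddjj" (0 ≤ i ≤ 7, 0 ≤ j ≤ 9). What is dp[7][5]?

   ''  k  p  o  b  j  d  d  j  j
''  0  1  2  3  4  5  6  7  8  9
 p  1  1  1  2  3  4  5  6  7  8
 f  2  2  2  2  3  4  5  6  7  8
 n  3  3  3  3  3  4  5  6  7  8
 l  4  4  4  4  4  4  5  6  7  8
 c  5  5  5  5  5  5  5  6  7  8
 h  6  6  6  6  6  6  6  6  7  8
 i  7  7  7  7  7  7  7  7  7  8

7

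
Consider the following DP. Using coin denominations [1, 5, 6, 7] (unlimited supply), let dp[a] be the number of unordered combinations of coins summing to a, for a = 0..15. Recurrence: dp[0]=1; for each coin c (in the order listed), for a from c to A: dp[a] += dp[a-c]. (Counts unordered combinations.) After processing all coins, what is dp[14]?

after  coin     0     1     2     3     4     5     6     7     8     9    10    11    12    13    14    15
          1     1     1     1     1     1     1     1     1     1     1     1     1     1     1     1     1
          5     1     1     1     1     1     2     2     2     2     2     3     3     3     3     3     4
          6     1     1     1     1     1     2     3     3     3     3     4     5     6     6     6     7
          7     1     1     1     1     1     2     3     4     4     4     5     6     8     9    10    11

10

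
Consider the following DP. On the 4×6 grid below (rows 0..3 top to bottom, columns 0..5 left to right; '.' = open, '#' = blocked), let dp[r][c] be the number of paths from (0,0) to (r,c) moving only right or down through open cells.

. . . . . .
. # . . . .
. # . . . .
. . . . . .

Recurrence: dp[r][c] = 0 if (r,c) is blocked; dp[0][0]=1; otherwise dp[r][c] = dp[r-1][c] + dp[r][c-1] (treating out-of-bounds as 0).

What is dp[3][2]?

r\c   0   1   2   3   4   5
  0   1   1   1   1   1   1
  1   1   0   1   2   3   4
  2   1   0   1   3   6  10
  3   1   1   2   5  11  21

2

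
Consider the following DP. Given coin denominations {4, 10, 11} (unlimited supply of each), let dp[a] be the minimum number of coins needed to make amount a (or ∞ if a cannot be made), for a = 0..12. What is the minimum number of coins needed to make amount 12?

3

 a  0  1  2  3  4  5  6  7  8  9 10 11 12
dp  0  -  -  -  1  -  -  -  2  -  1  1  3
(- denotes ∞ / unreachable)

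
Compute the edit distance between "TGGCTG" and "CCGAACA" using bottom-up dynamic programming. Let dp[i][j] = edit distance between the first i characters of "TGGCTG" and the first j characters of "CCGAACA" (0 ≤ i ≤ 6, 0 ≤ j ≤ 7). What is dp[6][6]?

5

   ''  C  C  G  A  A  C  A
''  0  1  2  3  4  5  6  7
 T  1  1  2  3  4  5  6  7
 G  2  2  2  2  3  4  5  6
 G  3  3  3  2  3  4  5  6
 C  4  3  3  3  3  4  4  5
 T  5  4  4  4  4  4  5  5
 G  6  5  5  4  5  5  5  6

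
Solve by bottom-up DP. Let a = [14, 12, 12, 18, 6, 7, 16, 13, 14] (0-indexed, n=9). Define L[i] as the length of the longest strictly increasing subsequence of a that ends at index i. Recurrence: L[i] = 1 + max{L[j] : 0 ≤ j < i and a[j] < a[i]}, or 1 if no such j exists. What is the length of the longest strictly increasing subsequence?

   i    0    1    2    3    4    5    6    7    8
a[i]   14   12   12   18    6    7   16   13   14
L[i]    1    1    1    2    1    2    3    3    4

4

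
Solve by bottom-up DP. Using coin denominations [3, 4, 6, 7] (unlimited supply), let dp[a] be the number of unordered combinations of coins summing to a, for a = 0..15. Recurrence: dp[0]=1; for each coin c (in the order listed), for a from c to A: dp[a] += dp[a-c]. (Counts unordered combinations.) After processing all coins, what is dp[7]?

after  coin     0     1     2     3     4     5     6     7     8     9    10    11    12    13    14    15
          3     1     0     0     1     0     0     1     0     0     1     0     0     1     0     0     1
          4     1     0     0     1     1     0     1     1     1     1     1     1     2     1     1     2
          6     1     0     0     1     1     0     2     1     1     2     2     1     4     2     2     4
          7     1     0     0     1     1     0     2     2     1     2     3     2     4     4     4     5

2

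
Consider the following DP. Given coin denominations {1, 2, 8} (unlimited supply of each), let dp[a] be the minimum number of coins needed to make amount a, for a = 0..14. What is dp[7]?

 a  0  1  2  3  4  5  6  7  8  9 10 11 12 13 14
dp  0  1  1  2  2  3  3  4  1  2  2  3  3  4  4

4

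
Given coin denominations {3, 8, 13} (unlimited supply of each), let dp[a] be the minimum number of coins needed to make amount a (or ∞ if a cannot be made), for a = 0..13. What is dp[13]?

 a  0  1  2  3  4  5  6  7  8  9 10 11 12 13
dp  0  -  -  1  -  -  2  -  1  3  -  2  4  1
(- denotes ∞ / unreachable)

1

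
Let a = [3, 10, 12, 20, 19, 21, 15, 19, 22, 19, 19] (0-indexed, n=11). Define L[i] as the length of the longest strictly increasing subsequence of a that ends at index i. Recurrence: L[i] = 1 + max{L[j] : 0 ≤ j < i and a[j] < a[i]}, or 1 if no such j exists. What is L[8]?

   i    0    1    2    3    4    5    6    7    8    9   10
a[i]    3   10   12   20   19   21   15   19   22   19   19
L[i]    1    2    3    4    4    5    4    5    6    5    5

6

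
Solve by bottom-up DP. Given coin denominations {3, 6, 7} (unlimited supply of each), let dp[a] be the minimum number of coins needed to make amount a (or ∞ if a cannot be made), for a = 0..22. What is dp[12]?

2

 a  0  1  2  3  4  5  6  7  8  9 10 11 12 13 14 15 16 17 18 19 20 21 22
dp  0  -  -  1  -  -  1  1  -  2  2  -  2  2  2  3  3  3  3  3  3  3  4
(- denotes ∞ / unreachable)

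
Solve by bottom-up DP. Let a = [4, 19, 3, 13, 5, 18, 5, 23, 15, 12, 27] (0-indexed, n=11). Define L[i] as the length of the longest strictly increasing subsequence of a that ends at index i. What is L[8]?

3

   i    0    1    2    3    4    5    6    7    8    9   10
a[i]    4   19    3   13    5   18    5   23   15   12   27
L[i]    1    2    1    2    2    3    2    4    3    3    5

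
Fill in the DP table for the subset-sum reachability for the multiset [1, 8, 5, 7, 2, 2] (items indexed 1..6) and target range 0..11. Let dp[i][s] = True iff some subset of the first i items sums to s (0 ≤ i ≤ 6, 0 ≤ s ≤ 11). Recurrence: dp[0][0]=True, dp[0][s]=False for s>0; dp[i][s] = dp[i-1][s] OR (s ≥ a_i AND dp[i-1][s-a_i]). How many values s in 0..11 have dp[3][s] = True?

i\s   0   1   2   3   4   5   6   7   8   9  10  11
  0   T   F   F   F   F   F   F   F   F   F   F   F
  1   T   T   F   F   F   F   F   F   F   F   F   F
  2   T   T   F   F   F   F   F   F   T   T   F   F
  3   T   T   F   F   F   T   T   F   T   T   F   F
  4   T   T   F   F   F   T   T   T   T   T   F   F
  5   T   T   T   T   F   T   T   T   T   T   T   T
  6   T   T   T   T   T   T   T   T   T   T   T   T

6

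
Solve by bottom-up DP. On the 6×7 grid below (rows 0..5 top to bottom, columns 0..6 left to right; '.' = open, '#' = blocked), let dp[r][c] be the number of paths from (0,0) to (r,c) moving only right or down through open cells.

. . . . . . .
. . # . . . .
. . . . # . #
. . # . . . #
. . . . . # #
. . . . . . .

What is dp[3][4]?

4

r\c   0   1   2   3   4   5   6
  0   1   1   1   1   1   1   1
  1   1   2   0   1   2   3   4
  2   1   3   3   4   0   3   0
  3   1   4   0   4   4   7   0
  4   1   5   5   9  13   0   0
  5   1   6  11  20  33  33  33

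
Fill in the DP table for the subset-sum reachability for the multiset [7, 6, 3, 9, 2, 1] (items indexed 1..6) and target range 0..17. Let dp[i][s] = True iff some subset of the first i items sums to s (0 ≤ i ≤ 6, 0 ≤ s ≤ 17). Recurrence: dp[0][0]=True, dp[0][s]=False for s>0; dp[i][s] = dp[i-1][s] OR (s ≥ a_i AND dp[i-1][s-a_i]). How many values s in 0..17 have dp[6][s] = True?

i\s   0   1   2   3   4   5   6   7   8   9  10  11  12  13  14  15  16  17
  0   T   F   F   F   F   F   F   F   F   F   F   F   F   F   F   F   F   F
  1   T   F   F   F   F   F   F   T   F   F   F   F   F   F   F   F   F   F
  2   T   F   F   F   F   F   T   T   F   F   F   F   F   T   F   F   F   F
  3   T   F   F   T   F   F   T   T   F   T   T   F   F   T   F   F   T   F
  4   T   F   F   T   F   F   T   T   F   T   T   F   T   T   F   T   T   F
  5   T   F   T   T   F   T   T   T   T   T   T   T   T   T   T   T   T   T
  6   T   T   T   T   T   T   T   T   T   T   T   T   T   T   T   T   T   T

18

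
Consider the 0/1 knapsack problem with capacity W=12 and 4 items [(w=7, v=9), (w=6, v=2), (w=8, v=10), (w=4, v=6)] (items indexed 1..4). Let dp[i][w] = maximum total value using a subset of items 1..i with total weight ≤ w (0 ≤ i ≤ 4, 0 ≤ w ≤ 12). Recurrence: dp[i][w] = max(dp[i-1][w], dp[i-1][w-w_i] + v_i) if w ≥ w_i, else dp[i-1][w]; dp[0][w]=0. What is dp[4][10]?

10

i\w   0   1   2   3   4   5   6   7   8   9  10  11  12
  0   0   0   0   0   0   0   0   0   0   0   0   0   0
  1   0   0   0   0   0   0   0   9   9   9   9   9   9
  2   0   0   0   0   0   0   2   9   9   9   9   9   9
  3   0   0   0   0   0   0   2   9  10  10  10  10  10
  4   0   0   0   0   6   6   6   9  10  10  10  15  16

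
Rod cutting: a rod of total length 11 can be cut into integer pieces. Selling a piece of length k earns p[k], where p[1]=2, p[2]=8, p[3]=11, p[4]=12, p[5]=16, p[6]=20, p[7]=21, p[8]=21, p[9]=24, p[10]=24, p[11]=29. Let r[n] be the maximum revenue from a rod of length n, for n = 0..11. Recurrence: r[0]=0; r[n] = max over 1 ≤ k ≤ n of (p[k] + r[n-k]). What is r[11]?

43

   n    0    1    2    3    4    5    6    7    8    9   10   11
r[n]    0    2    8   11   16   19   24   27   32   35   40   43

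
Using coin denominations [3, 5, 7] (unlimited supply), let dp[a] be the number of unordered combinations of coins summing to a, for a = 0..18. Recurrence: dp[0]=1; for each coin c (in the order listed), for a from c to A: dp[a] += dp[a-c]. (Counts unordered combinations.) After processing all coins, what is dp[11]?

after  coin     0     1     2     3     4     5     6     7     8     9    10    11    12    13    14    15    16    17    18
          3     1     0     0     1     0     0     1     0     0     1     0     0     1     0     0     1     0     0     1
          5     1     0     0     1     0     1     1     0     1     1     1     1     1     1     1     2     1     1     2
          7     1     0     0     1     0     1     1     1     1     1     2     1     2     2     2     3     2     3     3

1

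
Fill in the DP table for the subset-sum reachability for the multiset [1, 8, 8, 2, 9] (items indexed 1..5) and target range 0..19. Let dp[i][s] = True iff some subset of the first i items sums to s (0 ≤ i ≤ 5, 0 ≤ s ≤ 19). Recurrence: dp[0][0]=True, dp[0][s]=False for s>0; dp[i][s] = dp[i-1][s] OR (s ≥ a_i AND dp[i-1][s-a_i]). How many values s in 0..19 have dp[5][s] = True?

13

i\s   0   1   2   3   4   5   6   7   8   9  10  11  12  13  14  15  16  17  18  19
  0   T   F   F   F   F   F   F   F   F   F   F   F   F   F   F   F   F   F   F   F
  1   T   T   F   F   F   F   F   F   F   F   F   F   F   F   F   F   F   F   F   F
  2   T   T   F   F   F   F   F   F   T   T   F   F   F   F   F   F   F   F   F   F
  3   T   T   F   F   F   F   F   F   T   T   F   F   F   F   F   F   T   T   F   F
  4   T   T   T   T   F   F   F   F   T   T   T   T   F   F   F   F   T   T   T   T
  5   T   T   T   T   F   F   F   F   T   T   T   T   T   F   F   F   T   T   T   T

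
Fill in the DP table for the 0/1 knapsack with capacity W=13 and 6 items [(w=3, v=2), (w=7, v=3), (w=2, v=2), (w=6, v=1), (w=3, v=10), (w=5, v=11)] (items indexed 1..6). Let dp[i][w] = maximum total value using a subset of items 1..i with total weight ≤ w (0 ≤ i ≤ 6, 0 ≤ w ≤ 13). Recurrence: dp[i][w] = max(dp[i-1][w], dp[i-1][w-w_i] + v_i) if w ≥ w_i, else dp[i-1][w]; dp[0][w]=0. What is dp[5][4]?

10

i\w   0   1   2   3   4   5   6   7   8   9  10  11  12  13
  0   0   0   0   0   0   0   0   0   0   0   0   0   0   0
  1   0   0   0   2   2   2   2   2   2   2   2   2   2   2
  2   0   0   0   2   2   2   2   3   3   3   5   5   5   5
  3   0   0   2   2   2   4   4   4   4   5   5   5   7   7
  4   0   0   2   2   2   4   4   4   4   5   5   5   7   7
  5   0   0   2  10  10  12  12  12  14  14  14  14  15  15
  6   0   0   2  10  10  12  12  13  21  21  23  23  23  25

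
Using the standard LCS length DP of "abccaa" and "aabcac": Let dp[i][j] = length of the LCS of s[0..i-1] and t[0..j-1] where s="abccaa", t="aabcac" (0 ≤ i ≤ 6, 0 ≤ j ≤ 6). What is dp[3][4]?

3

   ''  a  a  b  c  a  c
''  0  0  0  0  0  0  0
 a  0  1  1  1  1  1  1
 b  0  1  1  2  2  2  2
 c  0  1  1  2  3  3  3
 c  0  1  1  2  3  3  4
 a  0  1  2  2  3  4  4
 a  0  1  2  2  3  4  4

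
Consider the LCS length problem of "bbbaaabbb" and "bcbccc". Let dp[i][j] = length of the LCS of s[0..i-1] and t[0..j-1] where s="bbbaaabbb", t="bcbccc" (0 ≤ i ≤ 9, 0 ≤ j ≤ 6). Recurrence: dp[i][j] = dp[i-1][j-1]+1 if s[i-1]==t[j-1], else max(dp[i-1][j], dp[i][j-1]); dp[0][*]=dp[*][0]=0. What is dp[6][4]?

   ''  b  c  b  c  c  c
''  0  0  0  0  0  0  0
 b  0  1  1  1  1  1  1
 b  0  1  1  2  2  2  2
 b  0  1  1  2  2  2  2
 a  0  1  1  2  2  2  2
 a  0  1  1  2  2  2  2
 a  0  1  1  2  2  2  2
 b  0  1  1  2  2  2  2
 b  0  1  1  2  2  2  2
 b  0  1  1  2  2  2  2

2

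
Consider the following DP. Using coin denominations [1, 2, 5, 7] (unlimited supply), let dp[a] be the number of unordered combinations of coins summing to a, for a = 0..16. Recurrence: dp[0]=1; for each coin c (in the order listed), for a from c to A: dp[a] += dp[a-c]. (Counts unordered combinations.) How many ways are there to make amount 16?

30

after  coin     0     1     2     3     4     5     6     7     8     9    10    11    12    13    14    15    16
          1     1     1     1     1     1     1     1     1     1     1     1     1     1     1     1     1     1
          2     1     1     2     2     3     3     4     4     5     5     6     6     7     7     8     8     9
          5     1     1     2     2     3     4     5     6     7     8    10    11    13    14    16    18    20
          7     1     1     2     2     3     4     5     7     8    10    12    14    17    19    23    26    30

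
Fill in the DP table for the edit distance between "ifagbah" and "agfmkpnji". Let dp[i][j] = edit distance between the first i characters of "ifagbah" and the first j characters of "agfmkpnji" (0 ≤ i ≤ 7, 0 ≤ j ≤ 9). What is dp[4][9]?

8

   ''  a  g  f  m  k  p  n  j  i
''  0  1  2  3  4  5  6  7  8  9
 i  1  1  2  3  4  5  6  7  8  8
 f  2  2  2  2  3  4  5  6  7  8
 a  3  2  3  3  3  4  5  6  7  8
 g  4  3  2  3  4  4  5  6  7  8
 b  5  4  3  3  4  5  5  6  7  8
 a  6  5  4  4  4  5  6  6  7  8
 h  7  6  5  5  5  5  6  7  7  8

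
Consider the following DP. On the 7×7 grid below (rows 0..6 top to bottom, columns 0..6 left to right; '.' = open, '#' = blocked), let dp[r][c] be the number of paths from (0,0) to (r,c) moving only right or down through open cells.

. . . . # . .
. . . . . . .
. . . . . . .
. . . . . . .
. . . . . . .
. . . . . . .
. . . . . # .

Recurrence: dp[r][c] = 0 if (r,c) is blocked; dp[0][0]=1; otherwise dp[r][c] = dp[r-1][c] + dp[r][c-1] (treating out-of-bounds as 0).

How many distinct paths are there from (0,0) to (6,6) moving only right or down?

441

r\c   0   1   2   3   4   5   6
  0   1   1   1   1   0   0   0
  1   1   2   3   4   4   4   4
  2   1   3   6  10  14  18  22
  3   1   4  10  20  34  52  74
  4   1   5  15  35  69 121 195
  5   1   6  21  56 125 246 441
  6   1   7  28  84 209   0 441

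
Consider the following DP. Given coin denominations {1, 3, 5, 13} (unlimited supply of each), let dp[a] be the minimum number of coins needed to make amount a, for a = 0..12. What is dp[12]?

4

 a  0  1  2  3  4  5  6  7  8  9 10 11 12
dp  0  1  2  1  2  1  2  3  2  3  2  3  4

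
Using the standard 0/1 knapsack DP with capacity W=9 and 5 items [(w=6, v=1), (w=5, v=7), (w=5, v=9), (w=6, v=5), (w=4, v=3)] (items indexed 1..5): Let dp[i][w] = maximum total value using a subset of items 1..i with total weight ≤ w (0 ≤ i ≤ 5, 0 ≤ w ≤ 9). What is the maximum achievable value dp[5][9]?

12

i\w   0   1   2   3   4   5   6   7   8   9
  0   0   0   0   0   0   0   0   0   0   0
  1   0   0   0   0   0   0   1   1   1   1
  2   0   0   0   0   0   7   7   7   7   7
  3   0   0   0   0   0   9   9   9   9   9
  4   0   0   0   0   0   9   9   9   9   9
  5   0   0   0   0   3   9   9   9   9  12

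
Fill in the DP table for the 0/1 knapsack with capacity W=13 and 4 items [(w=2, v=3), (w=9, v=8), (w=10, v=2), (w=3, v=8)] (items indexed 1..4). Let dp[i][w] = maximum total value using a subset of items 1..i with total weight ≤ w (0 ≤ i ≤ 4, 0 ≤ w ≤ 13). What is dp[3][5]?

i\w   0   1   2   3   4   5   6   7   8   9  10  11  12  13
  0   0   0   0   0   0   0   0   0   0   0   0   0   0   0
  1   0   0   3   3   3   3   3   3   3   3   3   3   3   3
  2   0   0   3   3   3   3   3   3   3   8   8  11  11  11
  3   0   0   3   3   3   3   3   3   3   8   8  11  11  11
  4   0   0   3   8   8  11  11  11  11  11  11  11  16  16

3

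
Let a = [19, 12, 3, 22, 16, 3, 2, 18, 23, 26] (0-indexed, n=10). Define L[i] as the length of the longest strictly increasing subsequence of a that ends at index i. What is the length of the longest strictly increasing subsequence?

5

   i    0    1    2    3    4    5    6    7    8    9
a[i]   19   12    3   22   16    3    2   18   23   26
L[i]    1    1    1    2    2    1    1    3    4    5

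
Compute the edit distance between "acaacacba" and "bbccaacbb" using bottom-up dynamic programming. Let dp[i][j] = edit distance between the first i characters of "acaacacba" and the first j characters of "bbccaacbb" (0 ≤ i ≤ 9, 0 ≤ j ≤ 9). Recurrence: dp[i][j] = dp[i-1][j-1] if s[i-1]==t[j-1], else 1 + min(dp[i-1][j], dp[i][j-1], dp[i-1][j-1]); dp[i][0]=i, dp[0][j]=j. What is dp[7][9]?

   ''  b  b  c  c  a  a  c  b  b
''  0  1  2  3  4  5  6  7  8  9
 a  1  1  2  3  4  4  5  6  7  8
 c  2  2  2  2  3  4  5  5  6  7
 a  3  3  3  3  3  3  4  5  6  7
 a  4  4  4  4  4  3  3  4  5  6
 c  5  5  5  4  4  4  4  3  4  5
 a  6  6  6  5  5  4  4  4  4  5
 c  7  7  7  6  5  5  5  4  5  5
 b  8  7  7  7  6  6  6  5  4  5
 a  9  8  8  8  7  6  6  6  5  5

5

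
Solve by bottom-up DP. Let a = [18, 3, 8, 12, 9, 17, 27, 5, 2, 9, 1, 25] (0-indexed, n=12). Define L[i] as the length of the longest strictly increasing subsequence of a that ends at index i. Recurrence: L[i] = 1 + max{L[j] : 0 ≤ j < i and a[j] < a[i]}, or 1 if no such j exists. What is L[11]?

   i    0    1    2    3    4    5    6    7    8    9   10   11
a[i]   18    3    8   12    9   17   27    5    2    9    1   25
L[i]    1    1    2    3    3    4    5    2    1    3    1    5

5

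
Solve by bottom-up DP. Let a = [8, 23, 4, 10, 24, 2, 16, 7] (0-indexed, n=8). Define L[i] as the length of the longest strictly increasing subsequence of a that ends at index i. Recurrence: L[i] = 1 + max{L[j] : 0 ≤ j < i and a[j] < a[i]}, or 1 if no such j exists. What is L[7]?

2

   i    0    1    2    3    4    5    6    7
a[i]    8   23    4   10   24    2   16    7
L[i]    1    2    1    2    3    1    3    2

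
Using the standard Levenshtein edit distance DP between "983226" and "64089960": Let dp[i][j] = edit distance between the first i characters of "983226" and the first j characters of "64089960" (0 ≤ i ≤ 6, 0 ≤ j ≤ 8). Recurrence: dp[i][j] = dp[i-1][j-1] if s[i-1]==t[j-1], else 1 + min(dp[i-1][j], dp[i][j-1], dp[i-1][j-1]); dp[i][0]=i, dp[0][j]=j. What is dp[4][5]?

   ''  6  4  0  8  9  9  6  0
''  0  1  2  3  4  5  6  7  8
 9  1  1  2  3  4  4  5  6  7
 8  2  2  2  3  3  4  5  6  7
 3  3  3  3  3  4  4  5  6  7
 2  4  4  4  4  4  5  5  6  7
 2  5  5  5  5  5  5  6  6  7
 6  6  5  6  6  6  6  6  6  7

5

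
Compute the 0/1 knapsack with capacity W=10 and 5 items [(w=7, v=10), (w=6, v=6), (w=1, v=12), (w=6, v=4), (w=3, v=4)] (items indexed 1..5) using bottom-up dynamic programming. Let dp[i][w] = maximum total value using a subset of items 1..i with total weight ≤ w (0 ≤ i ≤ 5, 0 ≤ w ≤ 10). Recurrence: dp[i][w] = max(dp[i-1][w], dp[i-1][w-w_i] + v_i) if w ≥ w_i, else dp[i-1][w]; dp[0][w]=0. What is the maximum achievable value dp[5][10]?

i\w   0   1   2   3   4   5   6   7   8   9  10
  0   0   0   0   0   0   0   0   0   0   0   0
  1   0   0   0   0   0   0   0  10  10  10  10
  2   0   0   0   0   0   0   6  10  10  10  10
  3   0  12  12  12  12  12  12  18  22  22  22
  4   0  12  12  12  12  12  12  18  22  22  22
  5   0  12  12  12  16  16  16  18  22  22  22

22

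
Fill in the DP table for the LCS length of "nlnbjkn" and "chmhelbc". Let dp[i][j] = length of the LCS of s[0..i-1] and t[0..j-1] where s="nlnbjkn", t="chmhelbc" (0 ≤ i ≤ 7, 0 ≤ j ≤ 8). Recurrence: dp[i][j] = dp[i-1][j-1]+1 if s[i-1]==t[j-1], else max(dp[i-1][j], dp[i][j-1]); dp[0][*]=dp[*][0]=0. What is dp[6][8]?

2

   ''  c  h  m  h  e  l  b  c
''  0  0  0  0  0  0  0  0  0
 n  0  0  0  0  0  0  0  0  0
 l  0  0  0  0  0  0  1  1  1
 n  0  0  0  0  0  0  1  1  1
 b  0  0  0  0  0  0  1  2  2
 j  0  0  0  0  0  0  1  2  2
 k  0  0  0  0  0  0  1  2  2
 n  0  0  0  0  0  0  1  2  2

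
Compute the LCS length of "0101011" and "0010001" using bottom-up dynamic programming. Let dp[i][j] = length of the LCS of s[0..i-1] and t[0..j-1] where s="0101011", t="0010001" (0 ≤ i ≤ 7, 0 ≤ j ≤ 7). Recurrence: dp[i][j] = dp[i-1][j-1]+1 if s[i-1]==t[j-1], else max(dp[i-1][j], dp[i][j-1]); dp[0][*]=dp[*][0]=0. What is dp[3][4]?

   ''  0  0  1  0  0  0  1
''  0  0  0  0  0  0  0  0
 0  0  1  1  1  1  1  1  1
 1  0  1  1  2  2  2  2  2
 0  0  1  2  2  3  3  3  3
 1  0  1  2  3  3  3  3  4
 0  0  1  2  3  4  4  4  4
 1  0  1  2  3  4  4  4  5
 1  0  1  2  3  4  4  4  5

3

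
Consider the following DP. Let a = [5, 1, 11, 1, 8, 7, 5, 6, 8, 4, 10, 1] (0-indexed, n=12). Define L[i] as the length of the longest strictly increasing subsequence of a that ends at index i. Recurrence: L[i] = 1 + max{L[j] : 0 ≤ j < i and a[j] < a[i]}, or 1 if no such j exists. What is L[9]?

   i    0    1    2    3    4    5    6    7    8    9   10   11
a[i]    5    1   11    1    8    7    5    6    8    4   10    1
L[i]    1    1    2    1    2    2    2    3    4    2    5    1

2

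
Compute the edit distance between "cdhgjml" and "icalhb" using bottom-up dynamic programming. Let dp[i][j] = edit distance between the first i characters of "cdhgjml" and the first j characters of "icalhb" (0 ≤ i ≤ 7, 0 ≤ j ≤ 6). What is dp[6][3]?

   ''  i  c  a  l  h  b
''  0  1  2  3  4  5  6
 c  1  1  1  2  3  4  5
 d  2  2  2  2  3  4  5
 h  3  3  3  3  3  3  4
 g  4  4  4  4  4  4  4
 j  5  5  5  5  5  5  5
 m  6  6  6  6  6  6  6
 l  7  7  7  7  6  7  7

6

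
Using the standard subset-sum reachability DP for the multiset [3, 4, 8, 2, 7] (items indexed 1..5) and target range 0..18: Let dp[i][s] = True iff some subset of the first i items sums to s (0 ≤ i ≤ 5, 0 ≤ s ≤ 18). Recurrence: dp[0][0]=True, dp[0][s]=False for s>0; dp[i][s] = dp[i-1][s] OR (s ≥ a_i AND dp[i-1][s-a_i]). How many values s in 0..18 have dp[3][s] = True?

i\s   0   1   2   3   4   5   6   7   8   9  10  11  12  13  14  15  16  17  18
  0   T   F   F   F   F   F   F   F   F   F   F   F   F   F   F   F   F   F   F
  1   T   F   F   T   F   F   F   F   F   F   F   F   F   F   F   F   F   F   F
  2   T   F   F   T   T   F   F   T   F   F   F   F   F   F   F   F   F   F   F
  3   T   F   F   T   T   F   F   T   T   F   F   T   T   F   F   T   F   F   F
  4   T   F   T   T   T   T   T   T   T   T   T   T   T   T   T   T   F   T   F
  5   T   F   T   T   T   T   T   T   T   T   T   T   T   T   T   T   T   T   T

8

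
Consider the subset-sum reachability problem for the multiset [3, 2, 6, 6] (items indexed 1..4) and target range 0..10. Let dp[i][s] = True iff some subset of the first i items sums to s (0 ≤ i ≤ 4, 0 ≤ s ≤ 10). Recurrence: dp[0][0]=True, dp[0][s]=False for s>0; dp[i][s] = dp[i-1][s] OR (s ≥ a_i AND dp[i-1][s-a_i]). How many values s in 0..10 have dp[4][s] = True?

i\s   0   1   2   3   4   5   6   7   8   9  10
  0   T   F   F   F   F   F   F   F   F   F   F
  1   T   F   F   T   F   F   F   F   F   F   F
  2   T   F   T   T   F   T   F   F   F   F   F
  3   T   F   T   T   F   T   T   F   T   T   F
  4   T   F   T   T   F   T   T   F   T   T   F

7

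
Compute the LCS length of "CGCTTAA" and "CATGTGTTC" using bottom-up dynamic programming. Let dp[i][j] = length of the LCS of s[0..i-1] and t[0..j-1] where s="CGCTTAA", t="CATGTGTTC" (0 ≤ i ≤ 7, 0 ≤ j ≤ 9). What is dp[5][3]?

2

   ''  C  A  T  G  T  G  T  T  C
''  0  0  0  0  0  0  0  0  0  0
 C  0  1  1  1  1  1  1  1  1  1
 G  0  1  1  1  2  2  2  2  2  2
 C  0  1  1  1  2  2  2  2  2  3
 T  0  1  1  2  2  3  3  3  3  3
 T  0  1  1  2  2  3  3  4  4  4
 A  0  1  2  2  2  3  3  4  4  4
 A  0  1  2  2  2  3  3  4  4  4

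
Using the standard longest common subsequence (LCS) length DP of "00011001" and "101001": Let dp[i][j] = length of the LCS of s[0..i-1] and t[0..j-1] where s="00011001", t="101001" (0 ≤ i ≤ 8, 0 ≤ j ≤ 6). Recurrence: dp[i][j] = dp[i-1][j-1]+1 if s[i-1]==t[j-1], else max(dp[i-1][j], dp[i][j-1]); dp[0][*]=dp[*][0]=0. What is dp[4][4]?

   ''  1  0  1  0  0  1
''  0  0  0  0  0  0  0
 0  0  0  1  1  1  1  1
 0  0  0  1  1  2  2  2
 0  0  0  1  1  2  3  3
 1  0  1  1  2  2  3  4
 1  0  1  1  2  2  3  4
 0  0  1  2  2  3  3  4
 0  0  1  2  2  3  4  4
 1  0  1  2  3  3  4  5

2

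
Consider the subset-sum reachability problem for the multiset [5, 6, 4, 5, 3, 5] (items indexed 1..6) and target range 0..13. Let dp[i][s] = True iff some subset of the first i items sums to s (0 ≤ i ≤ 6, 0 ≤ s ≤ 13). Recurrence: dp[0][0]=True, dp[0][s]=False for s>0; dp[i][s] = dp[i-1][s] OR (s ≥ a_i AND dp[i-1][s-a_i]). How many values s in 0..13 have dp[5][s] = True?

12

i\s   0   1   2   3   4   5   6   7   8   9  10  11  12  13
  0   T   F   F   F   F   F   F   F   F   F   F   F   F   F
  1   T   F   F   F   F   T   F   F   F   F   F   F   F   F
  2   T   F   F   F   F   T   T   F   F   F   F   T   F   F
  3   T   F   F   F   T   T   T   F   F   T   T   T   F   F
  4   T   F   F   F   T   T   T   F   F   T   T   T   F   F
  5   T   F   F   T   T   T   T   T   T   T   T   T   T   T
  6   T   F   F   T   T   T   T   T   T   T   T   T   T   T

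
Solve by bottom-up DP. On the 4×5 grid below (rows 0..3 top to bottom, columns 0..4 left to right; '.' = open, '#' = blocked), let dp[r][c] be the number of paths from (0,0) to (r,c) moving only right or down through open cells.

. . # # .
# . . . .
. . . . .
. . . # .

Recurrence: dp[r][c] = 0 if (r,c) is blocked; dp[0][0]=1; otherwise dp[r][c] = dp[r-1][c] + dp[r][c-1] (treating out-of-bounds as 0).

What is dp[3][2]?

r\c   0   1   2   3   4
  0   1   1   0   0   0
  1   0   1   1   1   1
  2   0   1   2   3   4
  3   0   1   3   0   4

3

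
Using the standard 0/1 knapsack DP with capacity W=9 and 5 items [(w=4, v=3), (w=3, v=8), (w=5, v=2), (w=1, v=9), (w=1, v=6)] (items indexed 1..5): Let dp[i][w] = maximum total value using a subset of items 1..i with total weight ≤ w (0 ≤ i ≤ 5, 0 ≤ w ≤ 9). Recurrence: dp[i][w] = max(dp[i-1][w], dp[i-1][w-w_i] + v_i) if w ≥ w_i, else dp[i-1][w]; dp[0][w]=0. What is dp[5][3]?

i\w   0   1   2   3   4   5   6   7   8   9
  0   0   0   0   0   0   0   0   0   0   0
  1   0   0   0   0   3   3   3   3   3   3
  2   0   0   0   8   8   8   8  11  11  11
  3   0   0   0   8   8   8   8  11  11  11
  4   0   9   9   9  17  17  17  17  20  20
  5   0   9  15  15  17  23  23  23  23  26

15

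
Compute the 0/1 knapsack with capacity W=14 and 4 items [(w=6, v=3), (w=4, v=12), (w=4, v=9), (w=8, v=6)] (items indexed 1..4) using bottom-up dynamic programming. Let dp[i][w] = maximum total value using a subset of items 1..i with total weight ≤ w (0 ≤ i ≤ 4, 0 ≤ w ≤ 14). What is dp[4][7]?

i\w   0   1   2   3   4   5   6   7   8   9  10  11  12  13  14
  0   0   0   0   0   0   0   0   0   0   0   0   0   0   0   0
  1   0   0   0   0   0   0   3   3   3   3   3   3   3   3   3
  2   0   0   0   0  12  12  12  12  12  12  15  15  15  15  15
  3   0   0   0   0  12  12  12  12  21  21  21  21  21  21  24
  4   0   0   0   0  12  12  12  12  21  21  21  21  21  21  24

12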